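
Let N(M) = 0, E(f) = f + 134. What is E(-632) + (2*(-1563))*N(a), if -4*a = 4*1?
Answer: -498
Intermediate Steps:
E(f) = 134 + f
a = -1 ≈ -1.0000
E(-632) + (2*(-1563))*N(a) = (134 - 632) + (2*(-1563))*0 = -498 - 3126*0 = -498 + 0 = -498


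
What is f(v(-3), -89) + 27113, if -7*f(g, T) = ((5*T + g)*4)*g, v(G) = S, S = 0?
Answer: 27113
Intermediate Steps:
v(G) = 0
f(g, T) = -g*(4*g + 20*T)/7 (f(g, T) = -(5*T + g)*4*g/7 = -(g + 5*T)*4*g/7 = -(4*g + 20*T)*g/7 = -g*(4*g + 20*T)/7)
f(v(-3), -89) + 27113 = -4/7*0*(0 + 5*(-89)) + 27113 = -4/7*0*(0 - 445) + 27113 = -4/7*0*(-445) + 27113 = 0 + 27113 = 27113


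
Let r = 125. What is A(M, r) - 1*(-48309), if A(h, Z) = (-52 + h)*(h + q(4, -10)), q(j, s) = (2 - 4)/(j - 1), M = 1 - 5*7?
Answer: 153871/3 ≈ 51290.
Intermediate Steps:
M = -34 (M = 1 - 35 = -34)
q(j, s) = -2/(-1 + j)
A(h, Z) = (-52 + h)*(-⅔ + h) (A(h, Z) = (-52 + h)*(h - 2/(-1 + 4)) = (-52 + h)*(h - 2/3) = (-52 + h)*(h - 2*⅓) = (-52 + h)*(h - ⅔) = (-52 + h)*(-⅔ + h))
A(M, r) - 1*(-48309) = (104/3 + (-34)² - 158/3*(-34)) - 1*(-48309) = (104/3 + 1156 + 5372/3) + 48309 = 8944/3 + 48309 = 153871/3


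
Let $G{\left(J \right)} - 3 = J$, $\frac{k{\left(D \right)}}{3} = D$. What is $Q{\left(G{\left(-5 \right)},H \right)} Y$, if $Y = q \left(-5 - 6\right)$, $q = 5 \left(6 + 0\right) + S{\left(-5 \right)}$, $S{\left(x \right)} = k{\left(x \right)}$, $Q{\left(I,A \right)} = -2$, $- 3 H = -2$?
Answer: $330$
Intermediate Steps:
$H = \frac{2}{3}$ ($H = \left(- \frac{1}{3}\right) \left(-2\right) = \frac{2}{3} \approx 0.66667$)
$k{\left(D \right)} = 3 D$
$G{\left(J \right)} = 3 + J$
$S{\left(x \right)} = 3 x$
$q = 15$ ($q = 5 \left(6 + 0\right) + 3 \left(-5\right) = 5 \cdot 6 - 15 = 30 - 15 = 15$)
$Y = -165$ ($Y = 15 \left(-5 - 6\right) = 15 \left(-11\right) = -165$)
$Q{\left(G{\left(-5 \right)},H \right)} Y = \left(-2\right) \left(-165\right) = 330$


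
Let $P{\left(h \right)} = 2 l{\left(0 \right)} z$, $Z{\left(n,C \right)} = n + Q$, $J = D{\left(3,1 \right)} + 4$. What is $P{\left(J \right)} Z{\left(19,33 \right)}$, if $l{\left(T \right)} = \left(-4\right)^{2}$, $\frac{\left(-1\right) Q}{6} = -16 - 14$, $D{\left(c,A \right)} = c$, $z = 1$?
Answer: $6368$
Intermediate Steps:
$Q = 180$ ($Q = - 6 \left(-16 - 14\right) = \left(-6\right) \left(-30\right) = 180$)
$J = 7$ ($J = 3 + 4 = 7$)
$l{\left(T \right)} = 16$
$Z{\left(n,C \right)} = 180 + n$ ($Z{\left(n,C \right)} = n + 180 = 180 + n$)
$P{\left(h \right)} = 32$ ($P{\left(h \right)} = 2 \cdot 16 \cdot 1 = 32 \cdot 1 = 32$)
$P{\left(J \right)} Z{\left(19,33 \right)} = 32 \left(180 + 19\right) = 32 \cdot 199 = 6368$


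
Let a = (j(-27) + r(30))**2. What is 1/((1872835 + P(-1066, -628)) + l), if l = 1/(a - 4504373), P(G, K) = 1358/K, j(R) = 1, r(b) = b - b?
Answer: 707186404/1324441919700889 ≈ 5.3395e-7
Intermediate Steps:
r(b) = 0
a = 1 (a = (1 + 0)**2 = 1**2 = 1)
l = -1/4504372 (l = 1/(1 - 4504373) = 1/(-4504372) = -1/4504372 ≈ -2.2201e-7)
1/((1872835 + P(-1066, -628)) + l) = 1/((1872835 + 1358/(-628)) - 1/4504372) = 1/((1872835 + 1358*(-1/628)) - 1/4504372) = 1/((1872835 - 679/314) - 1/4504372) = 1/(588069511/314 - 1/4504372) = 1/(1324441919700889/707186404) = 707186404/1324441919700889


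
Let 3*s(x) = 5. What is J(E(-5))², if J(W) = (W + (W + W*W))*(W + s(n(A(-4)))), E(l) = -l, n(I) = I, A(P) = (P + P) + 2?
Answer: 490000/9 ≈ 54444.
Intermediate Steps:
A(P) = 2 + 2*P (A(P) = 2*P + 2 = 2 + 2*P)
s(x) = 5/3 (s(x) = (⅓)*5 = 5/3)
J(W) = (5/3 + W)*(W² + 2*W) (J(W) = (W + (W + W*W))*(W + 5/3) = (W + (W + W²))*(5/3 + W) = (W² + 2*W)*(5/3 + W) = (5/3 + W)*(W² + 2*W))
J(E(-5))² = ((-1*(-5))*(10 + 3*(-1*(-5))² + 11*(-1*(-5)))/3)² = ((⅓)*5*(10 + 3*5² + 11*5))² = ((⅓)*5*(10 + 3*25 + 55))² = ((⅓)*5*(10 + 75 + 55))² = ((⅓)*5*140)² = (700/3)² = 490000/9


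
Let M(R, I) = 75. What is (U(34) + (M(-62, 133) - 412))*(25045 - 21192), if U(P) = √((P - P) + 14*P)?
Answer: -1298461 + 7706*√119 ≈ -1.2144e+6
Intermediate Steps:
U(P) = √14*√P (U(P) = √(0 + 14*P) = √(14*P) = √14*√P)
(U(34) + (M(-62, 133) - 412))*(25045 - 21192) = (√14*√34 + (75 - 412))*(25045 - 21192) = (2*√119 - 337)*3853 = (-337 + 2*√119)*3853 = -1298461 + 7706*√119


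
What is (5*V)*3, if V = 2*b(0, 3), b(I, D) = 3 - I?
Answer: 90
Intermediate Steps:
V = 6 (V = 2*(3 - 1*0) = 2*(3 + 0) = 2*3 = 6)
(5*V)*3 = (5*6)*3 = 30*3 = 90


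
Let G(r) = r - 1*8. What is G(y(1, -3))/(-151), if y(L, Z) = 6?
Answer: 2/151 ≈ 0.013245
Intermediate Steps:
G(r) = -8 + r (G(r) = r - 8 = -8 + r)
G(y(1, -3))/(-151) = (-8 + 6)/(-151) = -2*(-1/151) = 2/151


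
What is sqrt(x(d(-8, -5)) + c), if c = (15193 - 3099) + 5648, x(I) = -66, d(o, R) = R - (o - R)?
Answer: 6*sqrt(491) ≈ 132.95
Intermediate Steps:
d(o, R) = -o + 2*R (d(o, R) = R + (R - o) = -o + 2*R)
c = 17742 (c = 12094 + 5648 = 17742)
sqrt(x(d(-8, -5)) + c) = sqrt(-66 + 17742) = sqrt(17676) = 6*sqrt(491)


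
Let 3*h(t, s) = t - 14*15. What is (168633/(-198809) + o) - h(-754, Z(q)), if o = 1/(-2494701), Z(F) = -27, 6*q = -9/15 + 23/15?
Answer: 3876846011150/12096805149 ≈ 320.49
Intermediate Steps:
q = 7/45 (q = (-9/15 + 23/15)/6 = (-9*1/15 + 23*(1/15))/6 = (-⅗ + 23/15)/6 = (⅙)*(14/15) = 7/45 ≈ 0.15556)
o = -1/2494701 ≈ -4.0085e-7
h(t, s) = -70 + t/3 (h(t, s) = (t - 14*15)/3 = (t - 210)/3 = (-210 + t)/3 = -70 + t/3)
(168633/(-198809) + o) - h(-754, Z(q)) = (168633/(-198809) - 1/2494701) - (-70 + (⅓)*(-754)) = (168633*(-1/198809) - 1/2494701) - (-70 - 754/3) = (-4113/4849 - 1/2494701) - 1*(-964/3) = -10260710062/12096805149 + 964/3 = 3876846011150/12096805149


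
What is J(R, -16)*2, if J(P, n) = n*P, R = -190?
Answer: 6080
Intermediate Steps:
J(P, n) = P*n
J(R, -16)*2 = -190*(-16)*2 = 3040*2 = 6080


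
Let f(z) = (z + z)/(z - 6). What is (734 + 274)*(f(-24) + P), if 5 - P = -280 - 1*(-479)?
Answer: -969696/5 ≈ -1.9394e+5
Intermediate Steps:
f(z) = 2*z/(-6 + z) (f(z) = (2*z)/(-6 + z) = 2*z/(-6 + z))
P = -194 (P = 5 - (-280 - 1*(-479)) = 5 - (-280 + 479) = 5 - 1*199 = 5 - 199 = -194)
(734 + 274)*(f(-24) + P) = (734 + 274)*(2*(-24)/(-6 - 24) - 194) = 1008*(2*(-24)/(-30) - 194) = 1008*(2*(-24)*(-1/30) - 194) = 1008*(8/5 - 194) = 1008*(-962/5) = -969696/5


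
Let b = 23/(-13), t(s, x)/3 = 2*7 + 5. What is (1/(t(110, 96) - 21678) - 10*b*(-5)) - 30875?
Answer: -8702993038/281073 ≈ -30963.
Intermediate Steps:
t(s, x) = 57 (t(s, x) = 3*(2*7 + 5) = 3*(14 + 5) = 3*19 = 57)
b = -23/13 (b = 23*(-1/13) = -23/13 ≈ -1.7692)
(1/(t(110, 96) - 21678) - 10*b*(-5)) - 30875 = (1/(57 - 21678) - 10*(-23/13)*(-5)) - 30875 = (1/(-21621) + (230/13)*(-5)) - 30875 = (-1/21621 - 1150/13) - 30875 = -24864163/281073 - 30875 = -8702993038/281073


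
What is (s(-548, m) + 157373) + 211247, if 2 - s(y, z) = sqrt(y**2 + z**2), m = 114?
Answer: 368622 - 10*sqrt(3133) ≈ 3.6806e+5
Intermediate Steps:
s(y, z) = 2 - sqrt(y**2 + z**2)
(s(-548, m) + 157373) + 211247 = ((2 - sqrt((-548)**2 + 114**2)) + 157373) + 211247 = ((2 - sqrt(300304 + 12996)) + 157373) + 211247 = ((2 - sqrt(313300)) + 157373) + 211247 = ((2 - 10*sqrt(3133)) + 157373) + 211247 = (157375 - 10*sqrt(3133)) + 211247 = 368622 - 10*sqrt(3133)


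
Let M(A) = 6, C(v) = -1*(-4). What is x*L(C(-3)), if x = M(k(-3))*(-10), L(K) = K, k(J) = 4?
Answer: -240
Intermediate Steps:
C(v) = 4
x = -60 (x = 6*(-10) = -60)
x*L(C(-3)) = -60*4 = -240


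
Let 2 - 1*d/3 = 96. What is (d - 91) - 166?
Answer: -539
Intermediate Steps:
d = -282 (d = 6 - 3*96 = 6 - 288 = -282)
(d - 91) - 166 = (-282 - 91) - 166 = -373 - 166 = -539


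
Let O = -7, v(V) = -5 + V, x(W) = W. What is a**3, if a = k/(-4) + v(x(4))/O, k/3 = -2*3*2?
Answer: 262144/343 ≈ 764.27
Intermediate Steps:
k = -36 (k = 3*(-2*3*2) = 3*(-6*2) = 3*(-12) = -36)
a = 64/7 (a = -36/(-4) + (-5 + 4)/(-7) = -36*(-1/4) - 1*(-1/7) = 9 + 1/7 = 64/7 ≈ 9.1429)
a**3 = (64/7)**3 = 262144/343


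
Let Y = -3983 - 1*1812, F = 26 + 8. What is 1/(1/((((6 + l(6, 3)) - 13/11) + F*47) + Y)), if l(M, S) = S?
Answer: -46081/11 ≈ -4189.2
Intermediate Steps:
F = 34
Y = -5795 (Y = -3983 - 1812 = -5795)
1/(1/((((6 + l(6, 3)) - 13/11) + F*47) + Y)) = 1/(1/((((6 + 3) - 13/11) + 34*47) - 5795)) = 1/(1/(((9 - 13*1/11) + 1598) - 5795)) = 1/(1/(((9 - 13/11) + 1598) - 5795)) = 1/(1/((86/11 + 1598) - 5795)) = 1/(1/(17664/11 - 5795)) = 1/(1/(-46081/11)) = 1/(-11/46081) = -46081/11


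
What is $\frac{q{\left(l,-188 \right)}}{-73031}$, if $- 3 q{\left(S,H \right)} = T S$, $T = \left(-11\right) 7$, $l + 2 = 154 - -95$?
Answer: $- \frac{2717}{31299} \approx -0.086808$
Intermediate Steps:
$l = 247$ ($l = -2 + \left(154 - -95\right) = -2 + \left(154 + 95\right) = -2 + 249 = 247$)
$T = -77$
$q{\left(S,H \right)} = \frac{77 S}{3}$ ($q{\left(S,H \right)} = - \frac{\left(-77\right) S}{3} = \frac{77 S}{3}$)
$\frac{q{\left(l,-188 \right)}}{-73031} = \frac{\frac{77}{3} \cdot 247}{-73031} = \frac{19019}{3} \left(- \frac{1}{73031}\right) = - \frac{2717}{31299}$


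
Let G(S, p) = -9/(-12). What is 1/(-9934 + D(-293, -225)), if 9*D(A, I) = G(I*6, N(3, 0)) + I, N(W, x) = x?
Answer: -12/119507 ≈ -0.00010041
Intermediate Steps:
G(S, p) = ¾ (G(S, p) = -9*(-1/12) = ¾)
D(A, I) = 1/12 + I/9 (D(A, I) = (¾ + I)/9 = 1/12 + I/9)
1/(-9934 + D(-293, -225)) = 1/(-9934 + (1/12 + (⅑)*(-225))) = 1/(-9934 + (1/12 - 25)) = 1/(-9934 - 299/12) = 1/(-119507/12) = -12/119507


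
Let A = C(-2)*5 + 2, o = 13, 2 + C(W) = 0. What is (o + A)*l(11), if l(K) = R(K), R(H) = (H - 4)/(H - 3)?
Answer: 35/8 ≈ 4.3750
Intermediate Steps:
R(H) = (-4 + H)/(-3 + H)
C(W) = -2 (C(W) = -2 + 0 = -2)
l(K) = (-4 + K)/(-3 + K)
A = -8 (A = -2*5 + 2 = -10 + 2 = -8)
(o + A)*l(11) = (13 - 8)*((-4 + 11)/(-3 + 11)) = 5*(7/8) = 35/8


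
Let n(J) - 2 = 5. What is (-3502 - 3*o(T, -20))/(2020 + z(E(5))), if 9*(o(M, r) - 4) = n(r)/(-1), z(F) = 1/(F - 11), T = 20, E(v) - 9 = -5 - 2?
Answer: -645/371 ≈ -1.7385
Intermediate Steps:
E(v) = 2 (E(v) = 9 + (-5 - 2) = 9 - 7 = 2)
n(J) = 7 (n(J) = 2 + 5 = 7)
z(F) = 1/(-11 + F)
o(M, r) = 29/9 (o(M, r) = 4 + (7/(-1))/9 = 4 + (7*(-1))/9 = 4 + (1/9)*(-7) = 4 - 7/9 = 29/9)
(-3502 - 3*o(T, -20))/(2020 + z(E(5))) = (-3502 - 3*29/9)/(2020 + 1/(-11 + 2)) = (-3502 - 29/3)/(2020 + 1/(-9)) = -10535/(3*(2020 - 1/9)) = -10535/(3*18179/9) = -10535/3*9/18179 = -645/371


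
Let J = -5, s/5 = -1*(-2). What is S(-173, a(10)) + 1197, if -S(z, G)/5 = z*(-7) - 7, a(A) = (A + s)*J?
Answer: -4823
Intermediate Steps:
s = 10 (s = 5*(-1*(-2)) = 5*2 = 10)
a(A) = -50 - 5*A (a(A) = (A + 10)*(-5) = (10 + A)*(-5) = -50 - 5*A)
S(z, G) = 35 + 35*z (S(z, G) = -5*(z*(-7) - 7) = -5*(-7*z - 7) = -5*(-7 - 7*z) = 35 + 35*z)
S(-173, a(10)) + 1197 = (35 + 35*(-173)) + 1197 = (35 - 6055) + 1197 = -6020 + 1197 = -4823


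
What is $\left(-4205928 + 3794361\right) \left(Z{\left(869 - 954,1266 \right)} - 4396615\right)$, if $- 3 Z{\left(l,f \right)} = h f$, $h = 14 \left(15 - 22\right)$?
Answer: $1792480880853$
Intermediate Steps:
$h = -98$ ($h = 14 \left(-7\right) = -98$)
$Z{\left(l,f \right)} = \frac{98 f}{3}$ ($Z{\left(l,f \right)} = - \frac{\left(-98\right) f}{3} = \frac{98 f}{3}$)
$\left(-4205928 + 3794361\right) \left(Z{\left(869 - 954,1266 \right)} - 4396615\right) = \left(-4205928 + 3794361\right) \left(\frac{98}{3} \cdot 1266 - 4396615\right) = - 411567 \left(41356 - 4396615\right) = \left(-411567\right) \left(-4355259\right) = 1792480880853$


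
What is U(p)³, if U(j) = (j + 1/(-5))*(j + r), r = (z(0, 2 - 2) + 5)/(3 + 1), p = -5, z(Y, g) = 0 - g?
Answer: 59319/8 ≈ 7414.9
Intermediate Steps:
z(Y, g) = -g
r = 5/4 (r = (-(2 - 2) + 5)/(3 + 1) = (-1*0 + 5)/4 = (0 + 5)*(¼) = 5*(¼) = 5/4 ≈ 1.2500)
U(j) = (-⅕ + j)*(5/4 + j) (U(j) = (j + 1/(-5))*(j + 5/4) = (j - ⅕)*(5/4 + j) = (-⅕ + j)*(5/4 + j))
U(p)³ = (-¼ + (-5)² + (21/20)*(-5))³ = (-¼ + 25 - 21/4)³ = (39/2)³ = 59319/8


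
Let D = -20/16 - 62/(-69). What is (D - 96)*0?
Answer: 0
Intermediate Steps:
D = -97/276 (D = -20*1/16 - 62*(-1/69) = -5/4 + 62/69 = -97/276 ≈ -0.35145)
(D - 96)*0 = (-97/276 - 96)*0 = -26593/276*0 = 0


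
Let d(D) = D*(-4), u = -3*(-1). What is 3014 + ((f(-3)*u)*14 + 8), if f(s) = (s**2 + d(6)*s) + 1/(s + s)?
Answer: 6417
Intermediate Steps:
u = 3
d(D) = -4*D
f(s) = s**2 + 1/(2*s) - 24*s (f(s) = (s**2 + (-4*6)*s) + 1/(s + s) = (s**2 - 24*s) + 1/(2*s) = s**2 + 1/(2*s) - 24*s)
3014 + ((f(-3)*u)*14 + 8) = 3014 + ((((-3)**2 + (1/2)/(-3) - 24*(-3))*3)*14 + 8) = 3014 + (((9 + (1/2)*(-1/3) + 72)*3)*14 + 8) = 3014 + (((9 - 1/6 + 72)*3)*14 + 8) = 3014 + (((485/6)*3)*14 + 8) = 3014 + ((485/2)*14 + 8) = 3014 + (3395 + 8) = 3014 + 3403 = 6417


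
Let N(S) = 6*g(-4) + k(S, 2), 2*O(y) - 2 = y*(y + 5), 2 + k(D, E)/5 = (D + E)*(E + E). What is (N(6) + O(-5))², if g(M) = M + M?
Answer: 10609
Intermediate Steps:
k(D, E) = -10 + 10*E*(D + E) (k(D, E) = -10 + 5*((D + E)*(E + E)) = -10 + 5*((D + E)*(2*E)) = -10 + 5*(2*E*(D + E)) = -10 + 10*E*(D + E))
O(y) = 1 + y*(5 + y)/2 (O(y) = 1 + (y*(y + 5))/2 = 1 + (y*(5 + y))/2 = 1 + y*(5 + y)/2)
g(M) = 2*M
N(S) = -18 + 20*S (N(S) = 6*(2*(-4)) + (-10 + 10*2² + 10*S*2) = 6*(-8) + (-10 + 10*4 + 20*S) = -48 + (-10 + 40 + 20*S) = -48 + (30 + 20*S) = -18 + 20*S)
(N(6) + O(-5))² = ((-18 + 20*6) + (1 + (½)*(-5)² + (5/2)*(-5)))² = ((-18 + 120) + (1 + (½)*25 - 25/2))² = (102 + (1 + 25/2 - 25/2))² = (102 + 1)² = 103² = 10609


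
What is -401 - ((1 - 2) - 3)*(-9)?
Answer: -437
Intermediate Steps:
-401 - ((1 - 2) - 3)*(-9) = -401 - (-1 - 3)*(-9) = -401 - (-4)*(-9) = -401 - 1*36 = -401 - 36 = -437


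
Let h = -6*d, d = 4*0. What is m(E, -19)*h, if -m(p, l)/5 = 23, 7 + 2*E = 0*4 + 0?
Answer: 0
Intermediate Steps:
E = -7/2 (E = -7/2 + (0*4 + 0)/2 = -7/2 + (0 + 0)/2 = -7/2 + (½)*0 = -7/2 + 0 = -7/2 ≈ -3.5000)
d = 0
m(p, l) = -115 (m(p, l) = -5*23 = -115)
h = 0 (h = -6*0 = 0)
m(E, -19)*h = -115*0 = 0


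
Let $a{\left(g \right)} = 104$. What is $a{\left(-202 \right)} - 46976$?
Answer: $-46872$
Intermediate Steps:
$a{\left(-202 \right)} - 46976 = 104 - 46976 = -46872$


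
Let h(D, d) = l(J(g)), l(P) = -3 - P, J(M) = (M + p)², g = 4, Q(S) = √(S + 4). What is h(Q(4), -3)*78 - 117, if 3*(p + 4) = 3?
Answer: -429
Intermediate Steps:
p = -3 (p = -4 + (⅓)*3 = -4 + 1 = -3)
Q(S) = √(4 + S)
J(M) = (-3 + M)² (J(M) = (M - 3)² = (-3 + M)²)
h(D, d) = -4 (h(D, d) = -3 - (-3 + 4)² = -3 - 1*1² = -3 - 1*1 = -3 - 1 = -4)
h(Q(4), -3)*78 - 117 = -4*78 - 117 = -312 - 117 = -429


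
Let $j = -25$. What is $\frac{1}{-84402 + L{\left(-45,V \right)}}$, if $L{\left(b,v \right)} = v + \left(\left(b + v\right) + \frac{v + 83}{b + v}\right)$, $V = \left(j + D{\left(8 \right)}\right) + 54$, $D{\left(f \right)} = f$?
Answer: $- \frac{1}{84388} \approx -1.185 \cdot 10^{-5}$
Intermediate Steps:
$V = 37$ ($V = \left(-25 + 8\right) + 54 = -17 + 54 = 37$)
$L{\left(b,v \right)} = b + 2 v + \frac{83 + v}{b + v}$ ($L{\left(b,v \right)} = v + \left(\left(b + v\right) + \frac{83 + v}{b + v}\right) = v + \left(b + v + \frac{83 + v}{b + v}\right) = b + 2 v + \frac{83 + v}{b + v}$)
$\frac{1}{-84402 + L{\left(-45,V \right)}} = \frac{1}{-84402 + \frac{83 + 37 + \left(-45\right)^{2} + 2 \cdot 37^{2} + 3 \left(-45\right) 37}{-45 + 37}} = \frac{1}{-84402 + \frac{83 + 37 + 2025 + 2 \cdot 1369 - 4995}{-8}} = \frac{1}{-84402 - \frac{83 + 37 + 2025 + 2738 - 4995}{8}} = \frac{1}{-84402 - -14} = \frac{1}{-84402 + 14} = \frac{1}{-84388} = - \frac{1}{84388}$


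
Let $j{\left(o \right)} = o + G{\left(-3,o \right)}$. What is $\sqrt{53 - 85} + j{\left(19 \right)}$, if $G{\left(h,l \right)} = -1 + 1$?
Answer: $19 + 4 i \sqrt{2} \approx 19.0 + 5.6569 i$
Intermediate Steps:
$G{\left(h,l \right)} = 0$
$j{\left(o \right)} = o$ ($j{\left(o \right)} = o + 0 = o$)
$\sqrt{53 - 85} + j{\left(19 \right)} = \sqrt{53 - 85} + 19 = \sqrt{-32} + 19 = 4 i \sqrt{2} + 19 = 19 + 4 i \sqrt{2}$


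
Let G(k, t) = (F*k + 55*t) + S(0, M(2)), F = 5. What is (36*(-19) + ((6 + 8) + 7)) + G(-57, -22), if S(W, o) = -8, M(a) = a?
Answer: -2166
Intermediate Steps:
G(k, t) = -8 + 5*k + 55*t (G(k, t) = (5*k + 55*t) - 8 = -8 + 5*k + 55*t)
(36*(-19) + ((6 + 8) + 7)) + G(-57, -22) = (36*(-19) + ((6 + 8) + 7)) + (-8 + 5*(-57) + 55*(-22)) = (-684 + (14 + 7)) + (-8 - 285 - 1210) = (-684 + 21) - 1503 = -663 - 1503 = -2166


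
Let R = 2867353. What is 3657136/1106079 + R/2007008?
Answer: 10511420147975/2219909401632 ≈ 4.7351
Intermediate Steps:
3657136/1106079 + R/2007008 = 3657136/1106079 + 2867353/2007008 = 10511420147975/2219909401632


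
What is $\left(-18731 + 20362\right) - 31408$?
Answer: $-29777$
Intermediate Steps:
$\left(-18731 + 20362\right) - 31408 = 1631 - 31408 = -29777$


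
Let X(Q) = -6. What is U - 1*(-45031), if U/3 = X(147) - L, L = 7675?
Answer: 21988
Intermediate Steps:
U = -23043 (U = 3*(-6 - 1*7675) = 3*(-6 - 7675) = 3*(-7681) = -23043)
U - 1*(-45031) = -23043 - 1*(-45031) = -23043 + 45031 = 21988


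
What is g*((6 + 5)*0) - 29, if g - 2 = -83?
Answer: -29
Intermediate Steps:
g = -81 (g = 2 - 83 = -81)
g*((6 + 5)*0) - 29 = -81*(6 + 5)*0 - 29 = -891*0 - 29 = -81*0 - 29 = 0 - 29 = -29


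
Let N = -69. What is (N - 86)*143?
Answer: -22165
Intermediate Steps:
(N - 86)*143 = (-69 - 86)*143 = -155*143 = -22165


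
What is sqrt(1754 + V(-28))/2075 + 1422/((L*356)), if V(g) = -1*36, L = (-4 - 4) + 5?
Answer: -237/178 + sqrt(1718)/2075 ≈ -1.3115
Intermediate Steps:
L = -3 (L = -8 + 5 = -3)
V(g) = -36
sqrt(1754 + V(-28))/2075 + 1422/((L*356)) = sqrt(1754 - 36)/2075 + 1422/((-3*356)) = sqrt(1718)*(1/2075) + 1422/(-1068) = sqrt(1718)/2075 + 1422*(-1/1068) = sqrt(1718)/2075 - 237/178 = -237/178 + sqrt(1718)/2075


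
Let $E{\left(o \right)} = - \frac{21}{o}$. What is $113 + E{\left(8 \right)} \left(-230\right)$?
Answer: $\frac{2867}{4} \approx 716.75$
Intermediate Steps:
$113 + E{\left(8 \right)} \left(-230\right) = 113 + - \frac{21}{8} \left(-230\right) = 113 + \left(-21\right) \frac{1}{8} \left(-230\right) = 113 - - \frac{2415}{4} = 113 + \frac{2415}{4} = \frac{2867}{4}$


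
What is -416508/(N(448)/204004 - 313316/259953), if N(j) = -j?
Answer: 18910979393247/54823781 ≈ 3.4494e+5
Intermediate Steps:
-416508/(N(448)/204004 - 313316/259953) = -416508/(-1*448/204004 - 313316/259953) = -416508/(-448*1/204004 - 313316*1/259953) = -416508/(-112/51001 - 4292/3561) = -416508/(-219295124/181614561) = -416508*(-181614561/219295124) = 18910979393247/54823781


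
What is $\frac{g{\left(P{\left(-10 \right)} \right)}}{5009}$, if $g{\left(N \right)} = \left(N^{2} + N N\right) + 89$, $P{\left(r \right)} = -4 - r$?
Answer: $\frac{161}{5009} \approx 0.032142$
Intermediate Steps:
$g{\left(N \right)} = 89 + 2 N^{2}$ ($g{\left(N \right)} = \left(N^{2} + N^{2}\right) + 89 = 2 N^{2} + 89 = 89 + 2 N^{2}$)
$\frac{g{\left(P{\left(-10 \right)} \right)}}{5009} = \frac{89 + 2 \left(-4 - -10\right)^{2}}{5009} = \left(89 + 2 \left(-4 + 10\right)^{2}\right) \frac{1}{5009} = \left(89 + 2 \cdot 6^{2}\right) \frac{1}{5009} = \left(89 + 2 \cdot 36\right) \frac{1}{5009} = \left(89 + 72\right) \frac{1}{5009} = 161 \cdot \frac{1}{5009} = \frac{161}{5009}$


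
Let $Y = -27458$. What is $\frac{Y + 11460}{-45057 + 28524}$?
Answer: $\frac{15998}{16533} \approx 0.96764$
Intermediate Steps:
$\frac{Y + 11460}{-45057 + 28524} = \frac{-27458 + 11460}{-45057 + 28524} = - \frac{15998}{-16533} = \left(-15998\right) \left(- \frac{1}{16533}\right) = \frac{15998}{16533}$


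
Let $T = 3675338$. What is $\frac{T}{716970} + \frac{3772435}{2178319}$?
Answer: $\frac{5355390659386}{780894686715} \approx 6.858$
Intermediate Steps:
$\frac{T}{716970} + \frac{3772435}{2178319} = \frac{3675338}{716970} + \frac{3772435}{2178319} = 3675338 \cdot \frac{1}{716970} + 3772435 \cdot \frac{1}{2178319} = \frac{1837669}{358485} + \frac{3772435}{2178319} = \frac{5355390659386}{780894686715}$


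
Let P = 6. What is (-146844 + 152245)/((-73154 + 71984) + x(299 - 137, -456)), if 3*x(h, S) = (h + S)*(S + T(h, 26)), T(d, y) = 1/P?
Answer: 16203/130505 ≈ 0.12416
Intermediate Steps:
T(d, y) = 1/6
x(h, S) = (1/6 + S)*(S + h)/3 (x(h, S) = ((h + S)*(S + 1/6))/3 = ((S + h)*(1/6 + S))/3 = ((1/6 + S)*(S + h))/3 = (1/6 + S)*(S + h)/3)
(-146844 + 152245)/((-73154 + 71984) + x(299 - 137, -456)) = (-146844 + 152245)/((-73154 + 71984) + ((1/3)*(-456)**2 + (1/18)*(-456) + (299 - 137)/18 + (1/3)*(-456)*(299 - 137))) = 5401/(-1170 + ((1/3)*207936 - 76/3 + (1/18)*162 + (1/3)*(-456)*162)) = 5401/(-1170 + (69312 - 76/3 + 9 - 24624)) = 5401/(-1170 + 134015/3) = 5401/(130505/3) = 5401*(3/130505) = 16203/130505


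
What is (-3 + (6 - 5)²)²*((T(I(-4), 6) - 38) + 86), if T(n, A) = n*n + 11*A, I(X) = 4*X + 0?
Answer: 1480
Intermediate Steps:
I(X) = 4*X
T(n, A) = n² + 11*A
(-3 + (6 - 5)²)²*((T(I(-4), 6) - 38) + 86) = (-3 + (6 - 5)²)²*((((4*(-4))² + 11*6) - 38) + 86) = (-3 + 1²)²*((((-16)² + 66) - 38) + 86) = (-3 + 1)²*(((256 + 66) - 38) + 86) = (-2)²*((322 - 38) + 86) = 4*(284 + 86) = 4*370 = 1480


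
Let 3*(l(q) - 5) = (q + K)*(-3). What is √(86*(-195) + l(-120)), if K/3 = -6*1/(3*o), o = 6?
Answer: 2*I*√4161 ≈ 129.01*I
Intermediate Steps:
K = -1 (K = 3*(-6/((3*6)*1)) = 3*(-6/(18*1)) = 3*(-6/18) = 3*(-6*1/18) = 3*(-⅓) = -1)
l(q) = 6 - q (l(q) = 5 + ((q - 1)*(-3))/3 = 5 + ((-1 + q)*(-3))/3 = 5 + (3 - 3*q)/3 = 5 + (1 - q) = 6 - q)
√(86*(-195) + l(-120)) = √(86*(-195) + (6 - 1*(-120))) = √(-16770 + (6 + 120)) = √(-16770 + 126) = √(-16644) = 2*I*√4161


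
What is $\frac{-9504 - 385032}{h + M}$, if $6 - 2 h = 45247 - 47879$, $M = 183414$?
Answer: $- \frac{394536}{184733} \approx -2.1357$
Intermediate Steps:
$h = 1319$ ($h = 3 - \frac{45247 - 47879}{2} = 3 - -1316 = 3 + 1316 = 1319$)
$\frac{-9504 - 385032}{h + M} = \frac{-9504 - 385032}{1319 + 183414} = - \frac{394536}{184733}$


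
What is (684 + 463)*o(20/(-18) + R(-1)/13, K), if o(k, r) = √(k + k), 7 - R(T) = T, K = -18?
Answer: 2294*I*√377/39 ≈ 1142.1*I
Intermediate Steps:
R(T) = 7 - T
o(k, r) = √2*√k (o(k, r) = √(2*k) = √2*√k)
(684 + 463)*o(20/(-18) + R(-1)/13, K) = (684 + 463)*(√2*√(20/(-18) + (7 - 1*(-1))/13)) = 1147*(√2*√(20*(-1/18) + (7 + 1)*(1/13))) = 1147*(√2*√(-10/9 + 8*(1/13))) = 1147*(√2*√(-10/9 + 8/13)) = 1147*(√2*√(-58/117)) = 1147*(√2*(I*√754/39)) = 1147*(2*I*√377/39) = 2294*I*√377/39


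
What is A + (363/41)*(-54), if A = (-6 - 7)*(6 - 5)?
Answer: -20135/41 ≈ -491.10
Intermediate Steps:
A = -13 (A = -13*1 = -13)
A + (363/41)*(-54) = -13 + (363/41)*(-54) = -13 - 19602/41 = -20135/41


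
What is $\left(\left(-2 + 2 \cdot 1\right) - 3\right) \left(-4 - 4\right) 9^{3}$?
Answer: $17496$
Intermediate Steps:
$\left(\left(-2 + 2 \cdot 1\right) - 3\right) \left(-4 - 4\right) 9^{3} = \left(\left(-2 + 2\right) - 3\right) \left(-8\right) 729 = \left(0 - 3\right) \left(-8\right) 729 = \left(-3\right) \left(-8\right) 729 = 24 \cdot 729 = 17496$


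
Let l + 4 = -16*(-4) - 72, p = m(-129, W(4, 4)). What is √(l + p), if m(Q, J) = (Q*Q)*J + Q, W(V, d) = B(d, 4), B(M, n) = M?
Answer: √66423 ≈ 257.73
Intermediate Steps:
W(V, d) = d
m(Q, J) = Q + J*Q² (m(Q, J) = Q²*J + Q = J*Q² + Q = Q + J*Q²)
p = 66435 (p = -129*(1 + 4*(-129)) = -129*(1 - 516) = -129*(-515) = 66435)
l = -12 (l = -4 + (-16*(-4) - 72) = -4 + (64 - 72) = -4 - 8 = -12)
√(l + p) = √(-12 + 66435) = √66423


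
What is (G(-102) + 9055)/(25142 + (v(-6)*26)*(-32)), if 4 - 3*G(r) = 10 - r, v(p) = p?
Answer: 9019/30134 ≈ 0.29930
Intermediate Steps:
G(r) = -2 + r/3 (G(r) = 4/3 - (10 - r)/3 = 4/3 + (-10/3 + r/3) = -2 + r/3)
(G(-102) + 9055)/(25142 + (v(-6)*26)*(-32)) = ((-2 + (⅓)*(-102)) + 9055)/(25142 - 6*26*(-32)) = ((-2 - 34) + 9055)/(25142 - 156*(-32)) = (-36 + 9055)/(25142 + 4992) = 9019/30134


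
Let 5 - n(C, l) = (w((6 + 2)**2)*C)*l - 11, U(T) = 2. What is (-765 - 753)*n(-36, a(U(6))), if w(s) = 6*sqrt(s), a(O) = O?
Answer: -5270496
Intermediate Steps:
n(C, l) = 16 - 48*C*l (n(C, l) = 5 - (((6*sqrt((6 + 2)**2))*C)*l - 11) = 5 - (((6*sqrt(8**2))*C)*l - 11) = 5 - (((6*sqrt(64))*C)*l - 11) = 5 - (((6*8)*C)*l - 11) = 5 - ((48*C)*l - 11) = 5 - (48*C*l - 11) = 5 - (-11 + 48*C*l) = 5 + (11 - 48*C*l) = 16 - 48*C*l)
(-765 - 753)*n(-36, a(U(6))) = (-765 - 753)*(16 - 48*(-36)*2) = -1518*(16 + 3456) = -1518*3472 = -5270496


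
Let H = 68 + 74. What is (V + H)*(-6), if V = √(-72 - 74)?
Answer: -852 - 6*I*√146 ≈ -852.0 - 72.498*I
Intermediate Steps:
H = 142
V = I*√146 (V = √(-146) = I*√146 ≈ 12.083*I)
(V + H)*(-6) = (I*√146 + 142)*(-6) = (142 + I*√146)*(-6) = -852 - 6*I*√146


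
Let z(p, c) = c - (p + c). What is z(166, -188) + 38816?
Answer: 38650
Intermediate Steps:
z(p, c) = -p (z(p, c) = c - (c + p) = c + (-c - p) = -p)
z(166, -188) + 38816 = -1*166 + 38816 = -166 + 38816 = 38650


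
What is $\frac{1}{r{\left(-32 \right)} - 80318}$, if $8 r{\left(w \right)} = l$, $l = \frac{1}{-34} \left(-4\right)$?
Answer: $- \frac{68}{5461623} \approx -1.2451 \cdot 10^{-5}$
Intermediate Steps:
$l = \frac{2}{17}$ ($l = \left(- \frac{1}{34}\right) \left(-4\right) = \frac{2}{17} \approx 0.11765$)
$r{\left(w \right)} = \frac{1}{68}$ ($r{\left(w \right)} = \frac{1}{8} \cdot \frac{2}{17} = \frac{1}{68}$)
$\frac{1}{r{\left(-32 \right)} - 80318} = \frac{1}{\frac{1}{68} - 80318} = \frac{1}{- \frac{5461623}{68}} = - \frac{68}{5461623}$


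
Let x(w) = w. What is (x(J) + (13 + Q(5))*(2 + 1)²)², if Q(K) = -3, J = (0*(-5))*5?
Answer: 8100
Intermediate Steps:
J = 0 (J = 0*5 = 0)
(x(J) + (13 + Q(5))*(2 + 1)²)² = (0 + (13 - 3)*(2 + 1)²)² = (0 + 10*3²)² = (0 + 10*9)² = (0 + 90)² = 90² = 8100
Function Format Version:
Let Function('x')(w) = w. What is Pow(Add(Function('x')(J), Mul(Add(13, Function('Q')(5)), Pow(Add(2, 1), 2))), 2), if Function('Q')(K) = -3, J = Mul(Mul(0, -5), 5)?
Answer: 8100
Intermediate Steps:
J = 0 (J = Mul(0, 5) = 0)
Pow(Add(Function('x')(J), Mul(Add(13, Function('Q')(5)), Pow(Add(2, 1), 2))), 2) = Pow(Add(0, Mul(Add(13, -3), Pow(Add(2, 1), 2))), 2) = Pow(Add(0, Mul(10, Pow(3, 2))), 2) = Pow(Add(0, Mul(10, 9)), 2) = Pow(Add(0, 90), 2) = Pow(90, 2) = 8100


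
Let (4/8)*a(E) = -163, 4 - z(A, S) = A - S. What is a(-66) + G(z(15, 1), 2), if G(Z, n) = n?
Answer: -324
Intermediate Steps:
z(A, S) = 4 + S - A (z(A, S) = 4 - (A - S) = 4 + (S - A) = 4 + S - A)
a(E) = -326 (a(E) = 2*(-163) = -326)
a(-66) + G(z(15, 1), 2) = -326 + 2 = -324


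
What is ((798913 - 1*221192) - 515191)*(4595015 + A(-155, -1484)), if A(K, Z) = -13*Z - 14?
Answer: 288531741290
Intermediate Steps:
A(K, Z) = -14 - 13*Z
((798913 - 1*221192) - 515191)*(4595015 + A(-155, -1484)) = ((798913 - 1*221192) - 515191)*(4595015 + (-14 - 13*(-1484))) = ((798913 - 221192) - 515191)*(4595015 + (-14 + 19292)) = (577721 - 515191)*(4595015 + 19278) = 62530*4614293 = 288531741290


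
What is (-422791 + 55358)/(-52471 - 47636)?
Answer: 367433/100107 ≈ 3.6704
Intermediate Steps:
(-422791 + 55358)/(-52471 - 47636) = -367433/(-100107) = -367433*(-1/100107) = 367433/100107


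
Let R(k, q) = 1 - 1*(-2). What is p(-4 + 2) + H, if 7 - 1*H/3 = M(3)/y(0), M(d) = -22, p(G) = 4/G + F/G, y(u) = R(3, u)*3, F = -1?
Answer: 161/6 ≈ 26.833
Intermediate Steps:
R(k, q) = 3 (R(k, q) = 1 + 2 = 3)
y(u) = 9 (y(u) = 3*3 = 9)
p(G) = 3/G (p(G) = 4/G - 1/G = 3/G)
H = 85/3 (H = 21 - (-66)/9 = 21 - 3*(-22/9) = 21 + 22/3 = 85/3 ≈ 28.333)
p(-4 + 2) + H = 3/(-4 + 2) + 85/3 = 3/(-2) + 85/3 = 3*(-1/2) + 85/3 = -3/2 + 85/3 = 161/6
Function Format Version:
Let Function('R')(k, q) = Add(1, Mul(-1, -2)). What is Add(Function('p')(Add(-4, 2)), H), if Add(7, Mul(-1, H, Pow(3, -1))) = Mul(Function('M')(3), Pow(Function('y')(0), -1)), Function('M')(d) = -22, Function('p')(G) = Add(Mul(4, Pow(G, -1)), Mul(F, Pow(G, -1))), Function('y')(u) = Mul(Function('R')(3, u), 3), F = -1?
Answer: Rational(161, 6) ≈ 26.833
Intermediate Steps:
Function('R')(k, q) = 3 (Function('R')(k, q) = Add(1, 2) = 3)
Function('y')(u) = 9 (Function('y')(u) = Mul(3, 3) = 9)
Function('p')(G) = Mul(3, Pow(G, -1)) (Function('p')(G) = Add(Mul(4, Pow(G, -1)), Mul(-1, Pow(G, -1))) = Mul(3, Pow(G, -1)))
H = Rational(85, 3) (H = Add(21, Mul(-3, Mul(-22, Pow(9, -1)))) = Add(21, Mul(-3, Mul(-22, Rational(1, 9)))) = Add(21, Mul(-3, Rational(-22, 9))) = Add(21, Rational(22, 3)) = Rational(85, 3) ≈ 28.333)
Add(Function('p')(Add(-4, 2)), H) = Add(Mul(3, Pow(Add(-4, 2), -1)), Rational(85, 3)) = Add(Mul(3, Pow(-2, -1)), Rational(85, 3)) = Add(Mul(3, Rational(-1, 2)), Rational(85, 3)) = Add(Rational(-3, 2), Rational(85, 3)) = Rational(161, 6)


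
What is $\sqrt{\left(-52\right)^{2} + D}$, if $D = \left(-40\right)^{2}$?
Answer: $4 \sqrt{269} \approx 65.605$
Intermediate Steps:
$D = 1600$
$\sqrt{\left(-52\right)^{2} + D} = \sqrt{\left(-52\right)^{2} + 1600} = \sqrt{2704 + 1600} = \sqrt{4304} = 4 \sqrt{269}$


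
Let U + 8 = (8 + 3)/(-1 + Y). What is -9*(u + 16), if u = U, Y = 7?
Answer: -177/2 ≈ -88.500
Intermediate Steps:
U = -37/6 (U = -8 + (8 + 3)/(-1 + 7) = -8 + 11/6 = -37/6 ≈ -6.1667)
u = -37/6 ≈ -6.1667
-9*(u + 16) = -9*(-37/6 + 16) = -9*59/6 = -177/2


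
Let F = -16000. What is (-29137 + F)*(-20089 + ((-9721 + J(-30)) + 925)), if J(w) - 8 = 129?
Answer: 1297598476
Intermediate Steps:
J(w) = 137 (J(w) = 8 + 129 = 137)
(-29137 + F)*(-20089 + ((-9721 + J(-30)) + 925)) = (-29137 - 16000)*(-20089 + ((-9721 + 137) + 925)) = -45137*(-20089 + (-9584 + 925)) = -45137*(-20089 - 8659) = -45137*(-28748) = 1297598476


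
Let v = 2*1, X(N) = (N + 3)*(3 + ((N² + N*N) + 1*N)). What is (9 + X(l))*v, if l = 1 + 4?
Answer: 946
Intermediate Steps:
l = 5
X(N) = (3 + N)*(3 + N + 2*N²) (X(N) = (3 + N)*(3 + ((N² + N²) + N)) = (3 + N)*(3 + (2*N² + N)) = (3 + N)*(3 + (N + 2*N²)) = (3 + N)*(3 + N + 2*N²))
v = 2
(9 + X(l))*v = (9 + (9 + 2*5³ + 6*5 + 7*5²))*2 = (9 + (9 + 2*125 + 30 + 7*25))*2 = (9 + (9 + 250 + 30 + 175))*2 = (9 + 464)*2 = 473*2 = 946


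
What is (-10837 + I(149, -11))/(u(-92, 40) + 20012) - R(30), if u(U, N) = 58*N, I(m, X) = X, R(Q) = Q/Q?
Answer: -2765/1861 ≈ -1.4858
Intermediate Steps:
R(Q) = 1
(-10837 + I(149, -11))/(u(-92, 40) + 20012) - R(30) = (-10837 - 11)/(58*40 + 20012) - 1*1 = -10848/(2320 + 20012) - 1 = -10848/22332 - 1 = -10848*1/22332 - 1 = -904/1861 - 1 = -2765/1861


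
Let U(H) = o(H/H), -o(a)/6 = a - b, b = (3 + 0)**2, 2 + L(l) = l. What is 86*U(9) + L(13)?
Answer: 4139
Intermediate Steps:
L(l) = -2 + l
b = 9 (b = 3**2 = 9)
o(a) = 54 - 6*a (o(a) = -6*(a - 1*9) = -6*(a - 9) = -6*(-9 + a) = 54 - 6*a)
U(H) = 48 (U(H) = 54 - 6*H/H = 54 - 6*1 = 54 - 6 = 48)
86*U(9) + L(13) = 86*48 + (-2 + 13) = 4128 + 11 = 4139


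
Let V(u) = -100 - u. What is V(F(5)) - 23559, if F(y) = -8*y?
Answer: -23619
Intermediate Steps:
V(F(5)) - 23559 = (-100 - (-8)*5) - 23559 = (-100 - 1*(-40)) - 23559 = (-100 + 40) - 23559 = -60 - 23559 = -23619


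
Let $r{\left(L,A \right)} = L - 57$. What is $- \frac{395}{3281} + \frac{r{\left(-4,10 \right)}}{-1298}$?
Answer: $- \frac{312569}{4258738} \approx -0.073395$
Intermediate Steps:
$r{\left(L,A \right)} = -57 + L$
$- \frac{395}{3281} + \frac{r{\left(-4,10 \right)}}{-1298} = - \frac{395}{3281} + \frac{-57 - 4}{-1298} = \left(-395\right) \frac{1}{3281} - - \frac{61}{1298} = - \frac{395}{3281} + \frac{61}{1298} = - \frac{312569}{4258738}$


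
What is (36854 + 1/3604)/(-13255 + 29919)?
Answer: 132821817/60057056 ≈ 2.2116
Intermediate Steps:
(36854 + 1/3604)/(-13255 + 29919) = (36854 + 1/3604)/16664 = (132821817/3604)*(1/16664) = 132821817/60057056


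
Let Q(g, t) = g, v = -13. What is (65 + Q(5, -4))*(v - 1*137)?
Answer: -10500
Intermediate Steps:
(65 + Q(5, -4))*(v - 1*137) = (65 + 5)*(-13 - 1*137) = 70*(-13 - 137) = 70*(-150) = -10500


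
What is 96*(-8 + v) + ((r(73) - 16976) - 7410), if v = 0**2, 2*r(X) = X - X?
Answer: -25154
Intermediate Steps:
r(X) = 0 (r(X) = (X - X)/2 = (1/2)*0 = 0)
v = 0
96*(-8 + v) + ((r(73) - 16976) - 7410) = 96*(-8 + 0) + ((0 - 16976) - 7410) = 96*(-8) + (-16976 - 7410) = -768 - 24386 = -25154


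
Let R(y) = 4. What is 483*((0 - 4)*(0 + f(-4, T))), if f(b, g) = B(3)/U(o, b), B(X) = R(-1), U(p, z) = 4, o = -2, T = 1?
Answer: -1932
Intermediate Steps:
B(X) = 4
f(b, g) = 1 (f(b, g) = 4/4 = 4*(1/4) = 1)
483*((0 - 4)*(0 + f(-4, T))) = 483*((0 - 4)*(0 + 1)) = 483*(-4*1) = 483*(-4) = -1932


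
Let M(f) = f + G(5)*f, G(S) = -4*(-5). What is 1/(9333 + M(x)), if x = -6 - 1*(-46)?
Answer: 1/10173 ≈ 9.8299e-5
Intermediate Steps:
G(S) = 20
x = 40 (x = -6 + 46 = 40)
M(f) = 21*f (M(f) = f + 20*f = 21*f)
1/(9333 + M(x)) = 1/(9333 + 21*40) = 1/(9333 + 840) = 1/10173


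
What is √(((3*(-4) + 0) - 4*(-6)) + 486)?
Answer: √498 ≈ 22.316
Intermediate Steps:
√(((3*(-4) + 0) - 4*(-6)) + 486) = √(((-12 + 0) + 24) + 486) = √((-12 + 24) + 486) = √(12 + 486) = √498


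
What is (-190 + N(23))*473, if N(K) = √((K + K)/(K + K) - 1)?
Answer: -89870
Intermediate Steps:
N(K) = 0 (N(K) = √((2*K)/((2*K)) - 1) = √((2*K)*(1/(2*K)) - 1) = √(1 - 1) = √0 = 0)
(-190 + N(23))*473 = (-190 + 0)*473 = -190*473 = -89870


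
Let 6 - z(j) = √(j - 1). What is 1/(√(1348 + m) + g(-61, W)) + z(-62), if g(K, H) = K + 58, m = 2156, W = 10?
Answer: 6991/1165 + 4*√219/3495 - 3*I*√7 ≈ 6.0178 - 7.9373*I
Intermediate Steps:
g(K, H) = 58 + K
z(j) = 6 - √(-1 + j) (z(j) = 6 - √(j - 1) = 6 - √(-1 + j))
1/(√(1348 + m) + g(-61, W)) + z(-62) = 1/(√(1348 + 2156) + (58 - 61)) + (6 - √(-1 - 62)) = 1/(√3504 - 3) + (6 - √(-63)) = 1/(4*√219 - 3) + (6 - 3*I*√7) = 1/(-3 + 4*√219) + (6 - 3*I*√7) = 6 + 1/(-3 + 4*√219) - 3*I*√7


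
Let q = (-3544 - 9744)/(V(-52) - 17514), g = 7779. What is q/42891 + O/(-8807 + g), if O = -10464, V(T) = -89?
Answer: 1975110289184/194037640161 ≈ 10.179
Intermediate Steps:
q = 13288/17603 (q = (-3544 - 9744)/(-89 - 17514) = -13288/(-17603) = -13288*(-1/17603) = 13288/17603 ≈ 0.75487)
q/42891 + O/(-8807 + g) = (13288/17603)/42891 - 10464/(-8807 + 7779) = (13288/17603)*(1/42891) - 10464/(-1028) = 13288/755010273 - 10464*(-1/1028) = 13288/755010273 + 2616/257 = 1975110289184/194037640161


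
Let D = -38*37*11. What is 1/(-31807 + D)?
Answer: -1/47273 ≈ -2.1154e-5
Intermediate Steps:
D = -15466 (D = -1406*11 = -15466)
1/(-31807 + D) = 1/(-31807 - 15466) = 1/(-47273) = -1/47273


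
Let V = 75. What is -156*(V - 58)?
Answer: -2652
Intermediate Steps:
-156*(V - 58) = -156*(75 - 58) = -156*17 = -2652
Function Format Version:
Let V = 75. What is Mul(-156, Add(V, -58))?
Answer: -2652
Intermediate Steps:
Mul(-156, Add(V, -58)) = Mul(-156, Add(75, -58)) = Mul(-156, 17) = -2652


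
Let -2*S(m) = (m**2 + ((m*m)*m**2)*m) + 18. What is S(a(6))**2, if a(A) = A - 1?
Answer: 2509056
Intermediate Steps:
a(A) = -1 + A
S(m) = -9 - m**2/2 - m**5/2 (S(m) = -((m**2 + ((m*m)*m**2)*m) + 18)/2 = -((m**2 + (m**2*m**2)*m) + 18)/2 = -((m**2 + m**4*m) + 18)/2 = -((m**2 + m**5) + 18)/2 = -(18 + m**2 + m**5)/2 = -9 - m**2/2 - m**5/2)
S(a(6))**2 = (-9 - (-1 + 6)**2/2 - (-1 + 6)**5/2)**2 = (-9 - 1/2*5**2 - 1/2*5**5)**2 = (-9 - 1/2*25 - 1/2*3125)**2 = (-9 - 25/2 - 3125/2)**2 = (-1584)**2 = 2509056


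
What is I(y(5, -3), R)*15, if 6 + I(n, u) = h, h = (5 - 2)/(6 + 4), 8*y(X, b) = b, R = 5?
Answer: -171/2 ≈ -85.500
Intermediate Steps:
y(X, b) = b/8
h = 3/10 ≈ 0.30000
I(n, u) = -57/10 (I(n, u) = -6 + 3/10 = -57/10)
I(y(5, -3), R)*15 = -57/10*15 = -171/2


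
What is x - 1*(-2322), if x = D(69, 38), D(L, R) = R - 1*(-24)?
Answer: 2384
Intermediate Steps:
D(L, R) = 24 + R (D(L, R) = R + 24 = 24 + R)
x = 62 (x = 24 + 38 = 62)
x - 1*(-2322) = 62 - 1*(-2322) = 62 + 2322 = 2384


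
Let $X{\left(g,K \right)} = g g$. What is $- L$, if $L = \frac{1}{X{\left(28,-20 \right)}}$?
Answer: $- \frac{1}{784} \approx -0.0012755$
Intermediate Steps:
$X{\left(g,K \right)} = g^{2}$
$L = \frac{1}{784}$ ($L = \frac{1}{28^{2}} = \frac{1}{784} \approx 0.0012755$)
$- L = \left(-1\right) \frac{1}{784} = - \frac{1}{784}$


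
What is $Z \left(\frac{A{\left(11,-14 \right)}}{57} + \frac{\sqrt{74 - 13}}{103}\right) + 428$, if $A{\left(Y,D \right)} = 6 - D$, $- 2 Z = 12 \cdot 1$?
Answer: $\frac{8092}{19} - \frac{6 \sqrt{61}}{103} \approx 425.44$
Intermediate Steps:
$Z = -6$ ($Z = - \frac{12 \cdot 1}{2} = \left(- \frac{1}{2}\right) 12 = -6$)
$Z \left(\frac{A{\left(11,-14 \right)}}{57} + \frac{\sqrt{74 - 13}}{103}\right) + 428 = - 6 \left(\frac{6 - -14}{57} + \frac{\sqrt{74 - 13}}{103}\right) + 428 = - 6 \left(\left(6 + 14\right) \frac{1}{57} + \sqrt{61} \cdot \frac{1}{103}\right) + 428 = - 6 \left(20 \cdot \frac{1}{57} + \frac{\sqrt{61}}{103}\right) + 428 = - 6 \left(\frac{20}{57} + \frac{\sqrt{61}}{103}\right) + 428 = \left(- \frac{40}{19} - \frac{6 \sqrt{61}}{103}\right) + 428 = \frac{8092}{19} - \frac{6 \sqrt{61}}{103}$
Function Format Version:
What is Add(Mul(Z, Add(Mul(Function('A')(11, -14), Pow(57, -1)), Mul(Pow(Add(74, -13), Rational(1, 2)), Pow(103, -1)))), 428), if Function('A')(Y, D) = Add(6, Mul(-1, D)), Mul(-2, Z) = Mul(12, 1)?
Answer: Add(Rational(8092, 19), Mul(Rational(-6, 103), Pow(61, Rational(1, 2)))) ≈ 425.44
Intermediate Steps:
Z = -6 (Z = Mul(Rational(-1, 2), Mul(12, 1)) = Mul(Rational(-1, 2), 12) = -6)
Add(Mul(Z, Add(Mul(Function('A')(11, -14), Pow(57, -1)), Mul(Pow(Add(74, -13), Rational(1, 2)), Pow(103, -1)))), 428) = Add(Mul(-6, Add(Mul(Add(6, Mul(-1, -14)), Pow(57, -1)), Mul(Pow(Add(74, -13), Rational(1, 2)), Pow(103, -1)))), 428) = Add(Mul(-6, Add(Mul(Add(6, 14), Rational(1, 57)), Mul(Pow(61, Rational(1, 2)), Rational(1, 103)))), 428) = Add(Mul(-6, Add(Mul(20, Rational(1, 57)), Mul(Rational(1, 103), Pow(61, Rational(1, 2))))), 428) = Add(Mul(-6, Add(Rational(20, 57), Mul(Rational(1, 103), Pow(61, Rational(1, 2))))), 428) = Add(Add(Rational(-40, 19), Mul(Rational(-6, 103), Pow(61, Rational(1, 2)))), 428) = Add(Rational(8092, 19), Mul(Rational(-6, 103), Pow(61, Rational(1, 2))))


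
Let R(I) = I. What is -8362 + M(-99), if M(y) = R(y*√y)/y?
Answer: -8362 + 3*I*√11 ≈ -8362.0 + 9.9499*I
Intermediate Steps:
M(y) = √y (M(y) = (y*√y)/y = y^(3/2)/y = √y)
-8362 + M(-99) = -8362 + √(-99) = -8362 + 3*I*√11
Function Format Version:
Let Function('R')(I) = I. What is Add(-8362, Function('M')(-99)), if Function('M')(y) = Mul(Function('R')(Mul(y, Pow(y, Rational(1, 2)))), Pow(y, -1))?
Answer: Add(-8362, Mul(3, I, Pow(11, Rational(1, 2)))) ≈ Add(-8362.0, Mul(9.9499, I))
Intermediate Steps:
Function('M')(y) = Pow(y, Rational(1, 2)) (Function('M')(y) = Mul(Mul(y, Pow(y, Rational(1, 2))), Pow(y, -1)) = Mul(Pow(y, Rational(3, 2)), Pow(y, -1)) = Pow(y, Rational(1, 2)))
Add(-8362, Function('M')(-99)) = Add(-8362, Pow(-99, Rational(1, 2))) = Add(-8362, Mul(3, I, Pow(11, Rational(1, 2))))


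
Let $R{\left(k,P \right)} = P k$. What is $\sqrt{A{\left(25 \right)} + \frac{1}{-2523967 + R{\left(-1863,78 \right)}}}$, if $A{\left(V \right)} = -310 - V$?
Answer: $\frac{4 i \sqrt{149180966046951}}{2669281} \approx 18.303 i$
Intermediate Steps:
$\sqrt{A{\left(25 \right)} + \frac{1}{-2523967 + R{\left(-1863,78 \right)}}} = \sqrt{\left(-310 - 25\right) + \frac{1}{-2523967 + 78 \left(-1863\right)}} = \sqrt{\left(-310 - 25\right) + \frac{1}{-2523967 - 145314}} = \sqrt{-335 + \frac{1}{-2669281}} = \sqrt{-335 - \frac{1}{2669281}} = \sqrt{- \frac{894209136}{2669281}} = \frac{4 i \sqrt{149180966046951}}{2669281}$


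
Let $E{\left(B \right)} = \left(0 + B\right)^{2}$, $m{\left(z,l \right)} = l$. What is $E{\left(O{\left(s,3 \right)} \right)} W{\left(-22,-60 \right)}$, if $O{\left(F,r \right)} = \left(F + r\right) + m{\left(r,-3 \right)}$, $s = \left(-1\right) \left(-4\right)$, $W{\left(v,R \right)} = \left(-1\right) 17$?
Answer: $-272$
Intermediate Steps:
$W{\left(v,R \right)} = -17$
$s = 4$
$O{\left(F,r \right)} = -3 + F + r$ ($O{\left(F,r \right)} = \left(F + r\right) - 3 = -3 + F + r$)
$E{\left(B \right)} = B^{2}$
$E{\left(O{\left(s,3 \right)} \right)} W{\left(-22,-60 \right)} = \left(-3 + 4 + 3\right)^{2} \left(-17\right) = 4^{2} \left(-17\right) = 16 \left(-17\right) = -272$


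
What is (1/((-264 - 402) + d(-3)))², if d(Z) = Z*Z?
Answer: 1/431649 ≈ 2.3167e-6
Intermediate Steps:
d(Z) = Z²
(1/((-264 - 402) + d(-3)))² = (1/((-264 - 402) + (-3)²))² = (1/(-666 + 9))² = (1/(-657))² = (-1/657)² = 1/431649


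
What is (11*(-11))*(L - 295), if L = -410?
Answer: 85305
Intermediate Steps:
(11*(-11))*(L - 295) = (11*(-11))*(-410 - 295) = -121*(-705) = 85305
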